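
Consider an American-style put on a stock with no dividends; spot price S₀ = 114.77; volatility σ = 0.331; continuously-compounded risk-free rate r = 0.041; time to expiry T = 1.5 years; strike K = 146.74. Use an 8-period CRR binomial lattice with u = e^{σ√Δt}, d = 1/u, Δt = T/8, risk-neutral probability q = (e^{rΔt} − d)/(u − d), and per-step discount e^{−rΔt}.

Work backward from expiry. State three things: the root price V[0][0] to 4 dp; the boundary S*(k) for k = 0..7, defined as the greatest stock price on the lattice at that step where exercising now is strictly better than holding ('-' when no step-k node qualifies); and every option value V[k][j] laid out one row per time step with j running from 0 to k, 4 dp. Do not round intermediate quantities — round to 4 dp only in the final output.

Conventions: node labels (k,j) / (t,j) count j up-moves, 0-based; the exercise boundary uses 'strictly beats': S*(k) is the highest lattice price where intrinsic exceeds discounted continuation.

params: Δt=0.18750 u=1.15411 d=0.86647 q=0.49106 e^(-rΔt)=0.99234
t_8 payoffs: 110.2765 98.1719 82.0491 60.5740 31.9700 0.0000 0.0000 0.0000 0.0000
t_7: node(7,0) S=42.0828 payoff=104.6572 vs cont=103.5334 → 104.6572 [stop]  node(7,1) S=56.0528 payoff=90.6872 vs cont=89.5635 → 90.6872 [stop]  node(7,2) S=74.6603 payoff=72.0797 vs cont=70.9560 → 72.0797 [stop]  node(7,3) S=99.4448 payoff=47.2952 vs cont=46.1714 → 47.2952 [stop]  node(7,4) S=132.4569 payoff=14.2831 vs cont=16.1462 → 16.1462 [wait]  node(7,5) S=176.4278 payoff=0.0000 vs cont=0.0000 → 0.0000 [wait]  node(7,6) S=234.9954 payoff=0.0000 vs cont=0.0000 → 0.0000 [wait]  node(7,7) S=313.0054 payoff=0.0000 vs cont=0.0000 → 0.0000 [wait]  ⇒ S*(7)=99.4448
t_6: node(6,0) S=48.5681 payoff=98.1719 vs cont=97.0482 → 98.1719 [stop]  node(6,1) S=64.6909 payoff=82.0491 vs cont=80.9253 → 82.0491 [stop]  node(6,2) S=86.1660 payoff=60.5740 vs cont=59.4503 → 60.5740 [stop]  node(6,3) S=114.7700 payoff=31.9700 vs cont=31.7542 → 31.9700 [stop]  node(6,4) S=152.8695 payoff=0.0000 vs cont=8.1546 → 8.1546 [wait]  node(6,5) S=203.6166 payoff=0.0000 vs cont=0.0000 → 0.0000 [wait]  node(6,6) S=271.2100 payoff=0.0000 vs cont=0.0000 → 0.0000 [wait]  ⇒ S*(6)=114.7700
t_5: node(5,0) S=56.0528 payoff=90.6872 vs cont=89.5635 → 90.6872 [stop]  node(5,1) S=74.6603 payoff=72.0797 vs cont=70.9560 → 72.0797 [stop]  node(5,2) S=99.4448 payoff=47.2952 vs cont=46.1714 → 47.2952 [stop]  node(5,3) S=132.4569 payoff=14.2831 vs cont=20.1200 → 20.1200 [wait]  node(5,4) S=176.4278 payoff=0.0000 vs cont=4.1184 → 4.1184 [wait]  node(5,5) S=234.9954 payoff=0.0000 vs cont=0.0000 → 0.0000 [wait]  ⇒ S*(5)=99.4448
t_4: node(4,0) S=64.6909 payoff=82.0491 vs cont=80.9253 → 82.0491 [stop]  node(4,1) S=86.1660 payoff=60.5740 vs cont=59.4503 → 60.5740 [stop]  node(4,2) S=114.7700 payoff=31.9700 vs cont=33.6905 → 33.6905 [wait]  node(4,3) S=152.8695 payoff=0.0000 vs cont=12.1683 → 12.1683 [wait]  node(4,4) S=203.6166 payoff=0.0000 vs cont=2.0800 → 2.0800 [wait]  ⇒ S*(4)=86.1660
t_3: node(3,0) S=74.6603 payoff=72.0797 vs cont=70.9560 → 72.0797 [stop]  node(3,1) S=99.4448 payoff=47.2952 vs cont=47.0099 → 47.2952 [stop]  node(3,2) S=132.4569 payoff=14.2831 vs cont=22.9448 → 22.9448 [wait]  node(3,3) S=176.4278 payoff=0.0000 vs cont=7.1591 → 7.1591 [wait]  ⇒ S*(3)=99.4448
t_2: node(2,0) S=86.1660 payoff=60.5740 vs cont=59.4503 → 60.5740 [stop]  node(2,1) S=114.7700 payoff=31.9700 vs cont=35.0671 → 35.0671 [wait]  node(2,2) S=152.8695 payoff=0.0000 vs cont=15.0768 → 15.0768 [wait]  ⇒ S*(2)=86.1660
t_1: node(1,0) S=99.4448 payoff=47.2952 vs cont=47.6807 → 47.6807 [wait]  node(1,1) S=132.4569 payoff=14.2831 vs cont=25.0573 → 25.0573 [wait]  ⇒ S*(1)=-
t_0: node(0,0) S=114.7700 payoff=31.9700 vs cont=36.2912 → 36.2912 [wait]  ⇒ S*(0)=-

price = 36.2912
boundary = - - 86.1660 99.4448 86.1660 99.4448 114.7700 99.4448
tree:
36.2912
47.6807 25.0573
60.5740 35.0671 15.0768
72.0797 47.2952 22.9448 7.1591
82.0491 60.5740 33.6905 12.1683 2.0800
90.6872 72.0797 47.2952 20.1200 4.1184 0.0000
98.1719 82.0491 60.5740 31.9700 8.1546 0.0000 0.0000
104.6572 90.6872 72.0797 47.2952 16.1462 0.0000 0.0000 0.0000
110.2765 98.1719 82.0491 60.5740 31.9700 0.0000 0.0000 0.0000 0.0000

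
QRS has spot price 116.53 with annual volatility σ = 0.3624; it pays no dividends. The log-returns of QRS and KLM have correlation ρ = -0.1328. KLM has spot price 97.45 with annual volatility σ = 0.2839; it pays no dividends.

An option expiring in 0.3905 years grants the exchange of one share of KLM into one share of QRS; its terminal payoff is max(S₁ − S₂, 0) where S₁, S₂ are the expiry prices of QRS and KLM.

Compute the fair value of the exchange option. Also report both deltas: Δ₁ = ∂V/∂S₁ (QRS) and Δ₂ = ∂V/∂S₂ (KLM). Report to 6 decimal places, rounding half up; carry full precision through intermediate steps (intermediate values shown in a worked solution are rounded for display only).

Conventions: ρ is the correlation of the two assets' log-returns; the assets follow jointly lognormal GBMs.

σ_eff = √(σ₁² + σ₂² − 2ρσ₁σ₂) = √(0.3624² + 0.2839² − 2·-0.1328·0.3624·0.2839) = 0.489141
d₁ = (ln(S₁/S₂) + (q₂ − q₁ + σ_eff²/2)T) / (σ_eff√T) = (ln(116.53/97.45) + (0.0 − 0.0 + 0.119630)·0.3905) / 0.305664 = 0.737818
d₂ = d₁ − σ_eff√T = 0.737818 − 0.305664 = 0.432153
N(d₁) = 0.769687,  N(d₂) = 0.667185
V = S₁·e^{−q₁T}·N(d₁) − S₂·e^{−q₂T}·N(d₂) = 89.691677 − 65.017182 = 24.674495
Key observation: the rate r is irrelevant here: denominating values in KLM turns the exchange into a ratio option on S₁/S₂, and discounting at r drops out.
Δ₁ = e^{−q₁T}·N(d₁) = 0.769687;  Δ₂ = −e^{−q₂T}·N(d₂) = -0.667185

exchange price = 24.674495
Δ1 = 0.769687
Δ2 = -0.667185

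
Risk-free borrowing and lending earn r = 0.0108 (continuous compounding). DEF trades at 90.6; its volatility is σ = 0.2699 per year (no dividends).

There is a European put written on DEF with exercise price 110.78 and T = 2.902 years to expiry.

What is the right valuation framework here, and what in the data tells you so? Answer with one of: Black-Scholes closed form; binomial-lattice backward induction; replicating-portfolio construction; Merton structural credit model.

framework: Black-Scholes closed form

Key observation: a European-exercise option on DEF struck at 110.78 — a GBM underlying with constant parameters — admits an analytic price: the data contain no early exercise, no discrete tree, no debt structure.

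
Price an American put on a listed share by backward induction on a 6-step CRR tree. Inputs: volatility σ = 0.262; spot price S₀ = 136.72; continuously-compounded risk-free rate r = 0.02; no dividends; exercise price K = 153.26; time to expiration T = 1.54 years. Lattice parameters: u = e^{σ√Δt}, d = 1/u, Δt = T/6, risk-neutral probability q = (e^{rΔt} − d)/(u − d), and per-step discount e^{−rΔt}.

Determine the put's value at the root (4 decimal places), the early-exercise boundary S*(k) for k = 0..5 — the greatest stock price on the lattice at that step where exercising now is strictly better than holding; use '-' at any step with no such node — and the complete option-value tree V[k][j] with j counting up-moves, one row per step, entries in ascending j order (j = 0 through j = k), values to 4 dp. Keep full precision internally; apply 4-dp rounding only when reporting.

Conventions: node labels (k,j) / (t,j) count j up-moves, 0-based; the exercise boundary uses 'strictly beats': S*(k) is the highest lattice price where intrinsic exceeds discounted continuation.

Δt=0.25667  u=1.14195  d=0.87570  q=0.48619  discount=0.99488
step 6 (expiry): payoffs max(K−S,0) = 91.6069 72.8616 48.4169 16.5400 0.0000 0.0000 0.0000
step 5: (k=5,j=0): S=70.4046, K−S=82.8554, hold=82.0706 ⇒ V=82.8554 exercise | (k=5,j=1): S=91.8108, K−S=61.4492, hold=60.6645 ⇒ V=61.4492 exercise | (k=5,j=2): S=119.7253, K−S=33.5347, hold=32.7500 ⇒ V=33.5347 exercise | (k=5,j=3): S=156.1271, K−S=0.0000, hold=8.4548 ⇒ V=8.4548 continue | (k=5,j=4): S=203.5966, K−S=0.0000, hold=0.0000 ⇒ V=0.0000 continue | (k=5,j=5): S=265.4990, K−S=0.0000, hold=0.0000 ⇒ V=0.0000 continue  boundary S*=119.7253
step 4: (k=4,j=0): S=80.3984, K−S=72.8616, hold=72.0769 ⇒ V=72.8616 exercise | (k=4,j=1): S=104.8431, K−S=48.4169, hold=47.6322 ⇒ V=48.4169 exercise | (k=4,j=2): S=136.7200, K−S=16.5400, hold=21.2317 ⇒ V=21.2317 continue | (k=4,j=3): S=178.2889, K−S=0.0000, hold=4.3219 ⇒ V=4.3219 continue | (k=4,j=4): S=232.4966, K−S=0.0000, hold=0.0000 ⇒ V=0.0000 continue  boundary S*=104.8431
step 3: (k=3,j=0): S=91.8108, K−S=61.4492, hold=60.6645 ⇒ V=61.4492 exercise | (k=3,j=1): S=119.7253, K−S=33.5347, hold=35.0194 ⇒ V=35.0194 continue | (k=3,j=2): S=156.1271, K−S=0.0000, hold=12.9437 ⇒ V=12.9437 continue | (k=3,j=3): S=203.5966, K−S=0.0000, hold=2.2092 ⇒ V=2.2092 continue  boundary S*=91.8108
step 2: (k=2,j=0): S=104.8431, K−S=48.4169, hold=48.3504 ⇒ V=48.4169 exercise | (k=2,j=1): S=136.7200, K−S=16.5400, hold=24.1619 ⇒ V=24.1619 continue | (k=2,j=2): S=178.2889, K−S=0.0000, hold=7.6851 ⇒ V=7.6851 continue  boundary S*=104.8431
step 1: (k=1,j=0): S=119.7253, K−S=33.5347, hold=36.4368 ⇒ V=36.4368 continue | (k=1,j=1): S=156.1271, K−S=0.0000, hold=16.0683 ⇒ V=16.0683 continue  boundary S*=-
step 0: (k=0,j=0): S=136.7200, K−S=16.5400, hold=26.3979 ⇒ V=26.3979 continue  boundary S*=-

price = 26.3979
boundary = - - 104.8431 91.8108 104.8431 119.7253
tree:
26.3979
36.4368 16.0683
48.4169 24.1619 7.6851
61.4492 35.0194 12.9437 2.2092
72.8616 48.4169 21.2317 4.3219 0.0000
82.8554 61.4492 33.5347 8.4548 0.0000 0.0000
91.6069 72.8616 48.4169 16.5400 0.0000 0.0000 0.0000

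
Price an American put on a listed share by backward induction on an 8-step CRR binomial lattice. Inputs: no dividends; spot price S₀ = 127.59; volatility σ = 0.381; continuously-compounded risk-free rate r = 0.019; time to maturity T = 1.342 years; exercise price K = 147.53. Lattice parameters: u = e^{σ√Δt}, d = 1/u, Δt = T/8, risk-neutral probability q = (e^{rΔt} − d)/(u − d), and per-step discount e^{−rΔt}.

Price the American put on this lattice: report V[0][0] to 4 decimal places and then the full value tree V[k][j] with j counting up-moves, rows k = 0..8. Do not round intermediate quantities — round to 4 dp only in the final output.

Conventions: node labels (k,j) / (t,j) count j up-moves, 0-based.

price = 33.9377
tree:
33.9377
44.0728 22.7960
55.5081 31.5410 13.1385
67.6376 42.2749 19.7113 5.8527
79.1806 54.6078 28.7237 9.7330 1.5388
89.0558 67.6376 40.3583 15.8644 2.9195 0.0000
97.5042 79.1806 54.1453 25.1627 5.5392 0.0000 0.0000
104.7320 89.0558 67.6376 38.3744 10.5096 0.0000 0.0000 0.0000
110.9155 97.5042 79.1806 54.1453 19.9400 0.0000 0.0000 0.0000 0.0000

Δt=0.16775  u=1.16888  d=0.85552  q=0.47125  discount=0.99682
step 8 (expiry): payoffs max(K−S,0) = 110.9155 97.5042 79.1806 54.1453 19.9400 0.0000 0.0000 0.0000 0.0000
k=7: (k=7,j=0): S=42.7980, K−S=104.7320, hold=104.2626 ⇒ V=104.7320 exercise | (k=7,j=1): S=58.4742, K−S=89.0558, hold=88.5863 ⇒ V=89.0558 exercise | (k=7,j=2): S=79.8924, K−S=67.6376, hold=67.1682 ⇒ V=67.6376 exercise | (k=7,j=3): S=109.1556, K−S=38.3744, hold=37.9049 ⇒ V=38.3744 exercise | (k=7,j=4): S=149.1376, K−S=0.0000, hold=10.5096 ⇒ V=10.5096 continue | (k=7,j=5): S=203.7643, K−S=0.0000, hold=0.0000 ⇒ V=0.0000 continue | (k=7,j=6): S=278.3999, K−S=0.0000, hold=0.0000 ⇒ V=0.0000 continue | (k=7,j=7): S=380.3733, K−S=0.0000, hold=0.0000 ⇒ V=0.0000 continue
k=6: (k=6,j=0): S=50.0258, K−S=97.5042, hold=97.0348 ⇒ V=97.5042 exercise | (k=6,j=1): S=68.3494, K−S=79.1806, hold=78.7111 ⇒ V=79.1806 exercise | (k=6,j=2): S=93.3847, K−S=54.1453, hold=53.6758 ⇒ V=54.1453 exercise | (k=6,j=3): S=127.5900, K−S=19.9400, hold=25.1627 ⇒ V=25.1627 continue | (k=6,j=4): S=174.3242, K−S=0.0000, hold=5.5392 ⇒ V=5.5392 continue | (k=6,j=5): S=238.1763, K−S=0.0000, hold=0.0000 ⇒ V=0.0000 continue | (k=6,j=6): S=325.4165, K−S=0.0000, hold=0.0000 ⇒ V=0.0000 continue
k=5: (k=5,j=0): S=58.4742, K−S=89.0558, hold=88.5863 ⇒ V=89.0558 exercise | (k=5,j=1): S=79.8924, K−S=67.6376, hold=67.1682 ⇒ V=67.6376 exercise | (k=5,j=2): S=109.1556, K−S=38.3744, hold=40.3583 ⇒ V=40.3583 continue | (k=5,j=3): S=149.1376, K−S=0.0000, hold=15.8644 ⇒ V=15.8644 continue | (k=5,j=4): S=203.7643, K−S=0.0000, hold=2.9195 ⇒ V=2.9195 continue | (k=5,j=5): S=278.3999, K−S=0.0000, hold=0.0000 ⇒ V=0.0000 continue
k=4: (k=4,j=0): S=68.3494, K−S=79.1806, hold=78.7111 ⇒ V=79.1806 exercise | (k=4,j=1): S=93.3847, K−S=54.1453, hold=54.6078 ⇒ V=54.6078 continue | (k=4,j=2): S=127.5900, K−S=19.9400, hold=28.7237 ⇒ V=28.7237 continue | (k=4,j=3): S=174.3242, K−S=0.0000, hold=9.7330 ⇒ V=9.7330 continue | (k=4,j=4): S=238.1763, K−S=0.0000, hold=1.5388 ⇒ V=1.5388 continue
k=3: (k=3,j=0): S=79.8924, K−S=67.6376, hold=67.3854 ⇒ V=67.6376 exercise | (k=3,j=1): S=109.1556, K−S=38.3744, hold=42.2749 ⇒ V=42.2749 continue | (k=3,j=2): S=149.1376, K−S=0.0000, hold=19.7113 ⇒ V=19.7113 continue | (k=3,j=3): S=203.7643, K−S=0.0000, hold=5.8527 ⇒ V=5.8527 continue
k=2: (k=2,j=0): S=93.3847, K−S=54.1453, hold=55.5081 ⇒ V=55.5081 continue | (k=2,j=1): S=127.5900, K−S=19.9400, hold=31.5410 ⇒ V=31.5410 continue | (k=2,j=2): S=174.3242, K−S=0.0000, hold=13.1385 ⇒ V=13.1385 continue
k=1: (k=1,j=0): S=109.1556, K−S=38.3744, hold=44.0728 ⇒ V=44.0728 continue | (k=1,j=1): S=149.1376, K−S=0.0000, hold=22.7960 ⇒ V=22.7960 continue
k=0: (k=0,j=0): S=127.5900, K−S=19.9400, hold=33.9377 ⇒ V=33.9377 continue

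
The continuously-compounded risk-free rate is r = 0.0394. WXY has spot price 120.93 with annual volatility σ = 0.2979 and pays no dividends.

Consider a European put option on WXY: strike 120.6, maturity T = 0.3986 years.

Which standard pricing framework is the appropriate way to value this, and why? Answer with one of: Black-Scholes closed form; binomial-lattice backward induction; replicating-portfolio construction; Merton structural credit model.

framework: Black-Scholes closed form

Key observation: with WXY following a GBM at constant σ and r, the European put struck at 120.6 prices in closed form — nothing here needs a stepwise model or a balance sheet.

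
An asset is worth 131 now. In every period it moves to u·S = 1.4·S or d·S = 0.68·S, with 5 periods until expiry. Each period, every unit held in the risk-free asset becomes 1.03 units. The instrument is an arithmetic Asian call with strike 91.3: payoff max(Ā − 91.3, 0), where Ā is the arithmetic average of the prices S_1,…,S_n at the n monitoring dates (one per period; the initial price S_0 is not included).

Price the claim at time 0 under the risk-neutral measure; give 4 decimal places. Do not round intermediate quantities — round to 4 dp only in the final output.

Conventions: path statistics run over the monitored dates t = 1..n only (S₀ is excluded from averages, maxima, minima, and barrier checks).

Set p* = 0.4861 (from d < R < u); the path-dependent value is the discounted p*-expectation over all price paths.
Enumerate all 2^5 = 32 price paths (U = up ×1.4, D = down ×0.68); each path with k up-moves has probability p*^k·(1−p*)^(5−k).
DDDDD: Ā=47.5802, payoff=0.0000, prob=0.035838
UDDDD: Ā=97.9593, payoff=6.6593, prob=0.033901
DUDDD: Ā=79.0953, payoff=0.0000, prob=0.033901
UUDDD: Ā=162.8432, payoff=71.5432, prob=0.032069
DDUDD: Ā=66.2678, payoff=0.0000, prob=0.033901
UDUDD: Ā=136.4336, payoff=45.1336, prob=0.032069
DUUDD: Ā=117.5696, payoff=26.2696, prob=0.032069
UUUDD: Ā=242.0551, payoff=150.7551, prob=0.030335
DDDUD: Ā=57.5451, payoff=0.0000, prob=0.033901
UDDUD: Ā=118.4751, payoff=27.1751, prob=0.032069
DUDUD: Ā=99.6111, payoff=8.3111, prob=0.032069
UUDUD: Ā=205.0817, payoff=113.7817, prob=0.030335
DDUUD: Ā=86.7836, payoff=0.0000, prob=0.032069
UDUUD: Ā=178.6721, payoff=87.3721, prob=0.030335
DUUUD: Ā=159.8081, payoff=68.5081, prob=0.030335
UUUUD: Ā=329.0167, payoff=237.7167, prob=0.028695
DDDDU: Ā=51.6136, payoff=0.0000, prob=0.033901
UDDDU: Ā=106.2633, payoff=14.9633, prob=0.032069
DUDDU: Ā=87.3993, payoff=0.0000, prob=0.032069
UUDDU: Ā=179.9398, payoff=88.6398, prob=0.030335
DDUDU: Ā=74.5718, payoff=0.0000, prob=0.032069
UDUDU: Ā=153.5302, payoff=62.2302, prob=0.030335
DUUDU: Ā=134.6662, payoff=43.3662, prob=0.030335
UUUDU: Ā=277.2538, payoff=185.9538, prob=0.028695
DDDUU: Ā=65.8491, payoff=0.0000, prob=0.032069
UDDUU: Ā=135.5716, payoff=44.2716, prob=0.030335
DUDUU: Ā=116.7076, payoff=25.4076, prob=0.030335
UUDUU: Ā=240.2804, payoff=148.9804, prob=0.028695
DDUUU: Ā=103.8801, payoff=12.5801, prob=0.030335
UDUUU: Ā=213.8708, payoff=122.5708, prob=0.028695
DUUUU: Ā=195.0068, payoff=103.7068, prob=0.028695
UUUUU: Ā=401.4846, payoff=310.1846, prob=0.027144
Price = Σ prob·payoff / R^5 = 58.913827 / 1.159274 = 50.8196

price = 50.8196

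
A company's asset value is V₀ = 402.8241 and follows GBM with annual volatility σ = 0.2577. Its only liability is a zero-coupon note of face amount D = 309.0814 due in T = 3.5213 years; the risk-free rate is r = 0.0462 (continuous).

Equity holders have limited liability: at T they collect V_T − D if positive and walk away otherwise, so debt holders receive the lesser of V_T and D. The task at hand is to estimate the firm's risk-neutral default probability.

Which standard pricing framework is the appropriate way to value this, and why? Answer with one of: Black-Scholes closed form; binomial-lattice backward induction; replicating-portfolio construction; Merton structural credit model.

framework: Merton structural credit model

Key observation: with the firm-asset dynamics (V₀ = 402.8241) and a single zero-coupon liability of face 309.0814 given, debt value, spread, and default probability all derive from the option view of the balance sheet.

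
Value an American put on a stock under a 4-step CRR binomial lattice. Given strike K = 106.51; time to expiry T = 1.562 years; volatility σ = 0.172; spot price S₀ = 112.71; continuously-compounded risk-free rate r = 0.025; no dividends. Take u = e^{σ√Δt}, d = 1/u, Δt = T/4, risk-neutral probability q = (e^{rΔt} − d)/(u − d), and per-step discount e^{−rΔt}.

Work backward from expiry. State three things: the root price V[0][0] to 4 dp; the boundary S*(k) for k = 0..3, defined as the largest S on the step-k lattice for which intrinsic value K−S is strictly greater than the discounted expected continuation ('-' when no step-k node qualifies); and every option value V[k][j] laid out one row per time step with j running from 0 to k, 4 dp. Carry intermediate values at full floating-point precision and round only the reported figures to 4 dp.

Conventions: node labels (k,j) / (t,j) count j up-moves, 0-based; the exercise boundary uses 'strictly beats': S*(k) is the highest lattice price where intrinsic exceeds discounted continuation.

price = 5.2954
boundary = - - - 81.6441
tree:
5.2954
9.2897 1.6892
15.6712 3.5442 0.0000
24.8659 7.4360 0.0000 0.0000
33.1861 15.6016 0.0000 0.0000 0.0000

Δt=0.39050  u=1.11347  d=0.89809  q=0.51870  discount=0.99028
step 4 (expiry): payoffs max(K−S,0) = 33.1861 15.6016 0.0000 0.0000 0.0000
step 3: (k=3,j=0): S=81.6441, K−S=24.8659, hold=23.8311 ⇒ V=24.8659 exercise | (k=3,j=1): S=101.2239, K−S=5.2861, hold=7.4360 ⇒ V=7.4360 continue | (k=3,j=2): S=125.4994, K−S=0.0000, hold=0.0000 ⇒ V=0.0000 continue | (k=3,j=3): S=155.5966, K−S=0.0000, hold=0.0000 ⇒ V=0.0000 continue  boundary S*=81.6441
step 2: (k=2,j=0): S=90.9084, K−S=15.6016, hold=15.6712 ⇒ V=15.6712 continue | (k=2,j=1): S=112.7100, K−S=0.0000, hold=3.5442 ⇒ V=3.5442 continue | (k=2,j=2): S=139.7400, K−S=0.0000, hold=0.0000 ⇒ V=0.0000 continue  boundary S*=-
step 1: (k=1,j=0): S=101.2239, K−S=5.2861, hold=9.2897 ⇒ V=9.2897 continue | (k=1,j=1): S=125.4994, K−S=0.0000, hold=1.6892 ⇒ V=1.6892 continue  boundary S*=-
step 0: (k=0,j=0): S=112.7100, K−S=0.0000, hold=5.2954 ⇒ V=5.2954 continue  boundary S*=-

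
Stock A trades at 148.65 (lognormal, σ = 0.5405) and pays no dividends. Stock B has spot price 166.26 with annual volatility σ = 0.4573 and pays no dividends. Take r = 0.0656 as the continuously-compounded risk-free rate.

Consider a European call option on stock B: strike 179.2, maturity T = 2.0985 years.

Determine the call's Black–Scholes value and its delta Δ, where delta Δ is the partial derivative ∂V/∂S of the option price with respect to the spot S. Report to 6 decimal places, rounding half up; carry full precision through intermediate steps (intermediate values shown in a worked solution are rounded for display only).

price = 47.071167
Δ = 0.664907

σ√T = 0.4573·√2.0985 = 0.662454
d₁ = (ln(S/K) + (r+σ²/2)T) / (σ√T) = (ln(166.26/179.2) + (0.0656+0.4573²/2)·2.0985) / 0.662454 = (-0.074950 + 0.357084) / 0.662454 = 0.425893
d₂ = d₁ − σ√T = 0.425893 − 0.662454 = -0.236561
e^{−rT} = 0.871394
N(d₁) = 0.664907,  N(d₂) = 0.406499
Call price V = S·N(d₁) − K·e^{−rT}·N(d₂) = 110.547457 − 63.476290 = 47.071167
Δ = N(d₁) = 0.664907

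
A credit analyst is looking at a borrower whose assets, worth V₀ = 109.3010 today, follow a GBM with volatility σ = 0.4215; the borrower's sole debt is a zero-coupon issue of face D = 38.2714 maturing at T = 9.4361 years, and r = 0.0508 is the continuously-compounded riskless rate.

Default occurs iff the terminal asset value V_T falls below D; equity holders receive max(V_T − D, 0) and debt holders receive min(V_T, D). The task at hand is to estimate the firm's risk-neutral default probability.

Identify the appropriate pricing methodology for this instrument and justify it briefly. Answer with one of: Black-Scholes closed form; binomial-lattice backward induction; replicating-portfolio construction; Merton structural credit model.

Key observation: assets follow a GBM and default happens iff V_T < 38.2714; valuing claims on that split (equity as a call, risky debt as the residual) is the structural model's definition.

framework: Merton structural credit model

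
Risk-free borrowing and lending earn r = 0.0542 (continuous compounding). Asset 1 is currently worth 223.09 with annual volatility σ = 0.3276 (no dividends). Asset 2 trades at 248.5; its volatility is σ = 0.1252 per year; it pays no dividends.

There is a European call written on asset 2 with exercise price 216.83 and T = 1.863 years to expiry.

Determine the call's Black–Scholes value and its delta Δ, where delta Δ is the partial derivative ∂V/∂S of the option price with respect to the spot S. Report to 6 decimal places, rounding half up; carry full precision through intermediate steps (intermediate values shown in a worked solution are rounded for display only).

σ√T = 0.1252·√1.863 = 0.170888
d₁ = (ln(S/K) + (r+σ²/2)T) / (σ√T) = (ln(248.5/216.83) + (0.0542+0.1252²/2)·1.863) / 0.170888 = (0.136329 + 0.115576) / 0.170888 = 1.474098
d₂ = d₁ − σ√T = 1.474098 − 0.170888 = 1.303210
e^{−rT} = 0.903956
N(d₁) = 0.929772,  N(d₂) = 0.903748
Call price V = S·N(d₁) − K·e^{−rT}·N(d₂) = 231.048425 − 177.139012 = 53.909413
Δ = N(d₁) = 0.929772

price = 53.909413
Δ = 0.929772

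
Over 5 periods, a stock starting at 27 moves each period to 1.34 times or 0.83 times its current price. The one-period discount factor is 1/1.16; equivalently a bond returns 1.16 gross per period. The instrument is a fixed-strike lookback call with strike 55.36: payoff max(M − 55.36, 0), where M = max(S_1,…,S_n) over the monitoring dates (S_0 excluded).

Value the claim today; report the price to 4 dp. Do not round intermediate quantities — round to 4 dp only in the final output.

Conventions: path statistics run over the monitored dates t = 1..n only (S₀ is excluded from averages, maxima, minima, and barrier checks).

No-arbitrage gives p* = (R−d)/(u−d) = 0.6471: enumerate every path, weight its payoff by its p*-probability, and discount by R^5.
Enumerate all 2^5 = 32 price paths (U = up ×1.34, D = down ×0.83); each path with k up-moves has probability p*^k·(1−p*)^(5−k).
DDDDD: M=22.4100, payoff=0.0000, prob=0.005477
UDDDD: M=36.1800, payoff=0.0000, prob=0.010040
DUDDD: M=30.0294, payoff=0.0000, prob=0.010040
UUDDD: M=48.4812, payoff=0.0000, prob=0.018407
DDUDD: M=24.9244, payoff=0.0000, prob=0.010040
UDUDD: M=40.2394, payoff=0.0000, prob=0.018407
DUUDD: M=40.2394, payoff=0.0000, prob=0.018407
UUUDD: M=64.9648, payoff=9.6048, prob=0.033747
DDDUD: M=22.4100, payoff=0.0000, prob=0.010040
UDDUD: M=36.1800, payoff=0.0000, prob=0.018407
DUDUD: M=33.3987, payoff=0.0000, prob=0.018407
UUDUD: M=53.9208, payoff=0.0000, prob=0.033747
DDUUD: M=33.3987, payoff=0.0000, prob=0.018407
UDUUD: M=53.9208, payoff=0.0000, prob=0.033747
DUUUD: M=53.9208, payoff=0.0000, prob=0.033747
UUUUD: M=87.0528, payoff=31.6928, prob=0.061870
DDDDU: M=22.4100, payoff=0.0000, prob=0.010040
UDDDU: M=36.1800, payoff=0.0000, prob=0.018407
DUDDU: M=30.0294, payoff=0.0000, prob=0.018407
UUDDU: M=48.4812, payoff=0.0000, prob=0.033747
DDUDU: M=27.7209, payoff=0.0000, prob=0.018407
UDUDU: M=44.7543, payoff=0.0000, prob=0.033747
DUUDU: M=44.7543, payoff=0.0000, prob=0.033747
UUUDU: M=72.2539, payoff=16.8939, prob=0.061870
DDDUU: M=27.7209, payoff=0.0000, prob=0.018407
UDDUU: M=44.7543, payoff=0.0000, prob=0.033747
DUDUU: M=44.7543, payoff=0.0000, prob=0.033747
UUDUU: M=72.2539, payoff=16.8939, prob=0.061870
DDUUU: M=44.7543, payoff=0.0000, prob=0.033747
UDUUU: M=72.2539, payoff=16.8939, prob=0.061870
DUUUU: M=72.2539, payoff=16.8939, prob=0.061870
UUUUU: M=116.6508, payoff=61.2908, prob=0.113428
Price = Σ prob·payoff / R^5 = 13.417895 / 2.100342 = 6.3884

price = 6.3884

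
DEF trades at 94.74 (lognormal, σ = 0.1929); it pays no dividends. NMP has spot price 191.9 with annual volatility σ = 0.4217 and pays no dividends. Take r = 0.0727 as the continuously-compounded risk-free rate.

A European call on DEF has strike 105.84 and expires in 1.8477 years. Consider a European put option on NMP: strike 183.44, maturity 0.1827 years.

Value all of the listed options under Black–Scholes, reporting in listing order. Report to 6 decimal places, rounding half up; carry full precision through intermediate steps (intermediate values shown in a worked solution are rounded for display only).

price(DEF call K=105.84) = 10.908109
price(NMP put K=183.44) = 8.643657

[DEF call K=105.84]
σ√T = 0.1929·√1.8477 = 0.262209
d₁ = (ln(S/K) + (r+σ²/2)T) / (σ√T) = (ln(94.74/105.84) + (0.0727+0.1929²/2)·1.8477) / 0.262209 = (-0.110792 + 0.168705) / 0.262209 = 0.220863
d₂ = d₁ − σ√T = 0.220863 − 0.262209 = -0.041346
e^{−rT} = 0.874303
N(d₁) = 0.587401,  N(d₂) = 0.483510
price = S·N(d₁) − K·e^{−rT}·N(d₂) = 55.650331 − 44.742222 = 10.908109
[NMP put K=183.44]
σ√T = 0.4217·√0.1827 = 0.180249
d₁ = (ln(S/K) + (r+σ²/2)T) / (σ√T) = (ln(191.9/183.44) + (0.0727+0.4217²/2)·0.1827) / 0.180249 = (0.045087 + 0.029527) / 0.180249 = 0.413949
d₂ = d₁ − σ√T = 0.413949 − 0.180249 = 0.233700
e^{−rT} = 0.986806
N(−d₁) = 0.339456,  N(−d₂) = 0.407609
price = K·e^{−rT}·N(−d₂) − S·N(−d₁) = 73.785207 − 65.141550 = 8.643657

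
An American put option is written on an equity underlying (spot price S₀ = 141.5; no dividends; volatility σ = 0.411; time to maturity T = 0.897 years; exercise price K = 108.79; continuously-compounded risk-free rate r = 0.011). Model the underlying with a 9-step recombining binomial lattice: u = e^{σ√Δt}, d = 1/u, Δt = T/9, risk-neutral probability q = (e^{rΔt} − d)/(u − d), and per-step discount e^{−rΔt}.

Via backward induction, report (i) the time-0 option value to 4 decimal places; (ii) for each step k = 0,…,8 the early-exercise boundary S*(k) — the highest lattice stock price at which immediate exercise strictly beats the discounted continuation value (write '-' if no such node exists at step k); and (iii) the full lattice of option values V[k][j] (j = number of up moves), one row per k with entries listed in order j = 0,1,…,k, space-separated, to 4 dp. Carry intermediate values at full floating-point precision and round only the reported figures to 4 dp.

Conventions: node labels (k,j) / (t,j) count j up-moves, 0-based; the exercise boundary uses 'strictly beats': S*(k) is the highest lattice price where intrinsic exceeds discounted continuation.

Δt=0.09967, u=1.13855, d=0.87831, q=0.47182, disc=e^(-rΔt)=0.99890
k=9 terminal: V=max(K-S,0) → 64.7753 51.7342 34.8292 12.9154 0.0000 0.0000 0.0000 0.0000 0.0000 0.0000
k=8: j=0 S=50.1128 intr=58.6772 cont=58.5580 V=58.6772[EX]; j=1 S=64.9607 intr=43.8293 cont=43.7101 V=43.8293[EX]; j=2 S=84.2079 intr=24.5821 cont=24.4629 V=24.5821[EX]; j=3 S=109.1578 intr=0.0000 cont=6.8141 V=6.8141[hold]; j=4 S=141.5000 intr=0.0000 cont=0.0000 V=0.0000[hold]; j=5 S=183.4249 intr=0.0000 cont=0.0000 V=0.0000[hold]; j=6 S=237.7717 intr=0.0000 cont=0.0000 V=0.0000[hold]; j=7 S=308.2209 intr=0.0000 cont=0.0000 V=0.0000[hold]; j=8 S=399.5433 intr=0.0000 cont=0.0000 V=0.0000[hold]  S*(8)=84.2079
k=7: j=0 S=57.0558 intr=51.7342 cont=51.6150 V=51.7342[EX]; j=1 S=73.9608 intr=34.8292 cont=34.7100 V=34.8292[EX]; j=2 S=95.8746 intr=12.9154 cont=16.1810 V=16.1810[hold]; j=3 S=124.2812 intr=0.0000 cont=3.5951 V=3.5951[hold]; j=4 S=161.1044 intr=0.0000 cont=0.0000 V=0.0000[hold]; j=5 S=208.8379 intr=0.0000 cont=0.0000 V=0.0000[hold]; j=6 S=270.7142 intr=0.0000 cont=0.0000 V=0.0000[hold]; j=7 S=350.9239 intr=0.0000 cont=0.0000 V=0.0000[hold]  S*(7)=73.9608
k=6: j=0 S=64.9607 intr=43.8293 cont=43.7101 V=43.8293[EX]; j=1 S=84.2079 intr=24.5821 cont=26.0020 V=26.0020[hold]; j=2 S=109.1578 intr=0.0000 cont=10.2315 V=10.2315[hold]; j=3 S=141.5000 intr=0.0000 cont=1.8968 V=1.8968[hold]; j=4 S=183.4249 intr=0.0000 cont=0.0000 V=0.0000[hold]; j=5 S=237.7717 intr=0.0000 cont=0.0000 V=0.0000[hold]; j=6 S=308.2209 intr=0.0000 cont=0.0000 V=0.0000[hold]  S*(6)=64.9607
k=5: j=0 S=73.9608 intr=34.8292 cont=35.3792 V=35.3792[hold]; j=1 S=95.8746 intr=12.9154 cont=18.5408 V=18.5408[hold]; j=2 S=124.2812 intr=0.0000 cont=6.2921 V=6.2921[hold]; j=3 S=161.1044 intr=0.0000 cont=1.0007 V=1.0007[hold]; j=4 S=208.8379 intr=0.0000 cont=0.0000 V=0.0000[hold]; j=5 S=270.7142 intr=0.0000 cont=0.0000 V=0.0000[hold]  S*(5)=-
k=4: j=0 S=84.2079 intr=24.5821 cont=27.4044 V=27.4044[hold]; j=1 S=109.1578 intr=0.0000 cont=12.7476 V=12.7476[hold]; j=2 S=141.5000 intr=0.0000 cont=3.7914 V=3.7914[hold]; j=3 S=183.4249 intr=0.0000 cont=0.5280 V=0.5280[hold]; j=4 S=237.7717 intr=0.0000 cont=0.0000 V=0.0000[hold]  S*(4)=-
k=3: j=0 S=95.8746 intr=12.9154 cont=20.4665 V=20.4665[hold]; j=1 S=124.2812 intr=0.0000 cont=8.5125 V=8.5125[hold]; j=2 S=161.1044 intr=0.0000 cont=2.2492 V=2.2492[hold]; j=3 S=208.8379 intr=0.0000 cont=0.2786 V=0.2786[hold]  S*(3)=-
k=2: j=0 S=109.1578 intr=0.0000 cont=14.8101 V=14.8101[hold]; j=1 S=141.5000 intr=0.0000 cont=5.5512 V=5.5512[hold]; j=2 S=183.4249 intr=0.0000 cont=1.3179 V=1.3179[hold]  S*(2)=-
k=1: j=0 S=124.2812 intr=0.0000 cont=10.4301 V=10.4301[hold]; j=1 S=161.1044 intr=0.0000 cont=3.5500 V=3.5500[hold]  S*(1)=-
k=0: j=0 S=141.5000 intr=0.0000 cont=7.1760 V=7.1760[hold]  S*(0)=-

price = 7.1760
boundary = - - - - - - 64.9607 73.9608 84.2079
tree:
7.1760
10.4301 3.5500
14.8101 5.5512 1.3179
20.4665 8.5125 2.2492 0.2786
27.4044 12.7476 3.7914 0.5280 0.0000
35.3792 18.5408 6.2921 1.0007 0.0000 0.0000
43.8293 26.0020 10.2315 1.8968 0.0000 0.0000 0.0000
51.7342 34.8292 16.1810 3.5951 0.0000 0.0000 0.0000 0.0000
58.6772 43.8293 24.5821 6.8141 0.0000 0.0000 0.0000 0.0000 0.0000
64.7753 51.7342 34.8292 12.9154 0.0000 0.0000 0.0000 0.0000 0.0000 0.0000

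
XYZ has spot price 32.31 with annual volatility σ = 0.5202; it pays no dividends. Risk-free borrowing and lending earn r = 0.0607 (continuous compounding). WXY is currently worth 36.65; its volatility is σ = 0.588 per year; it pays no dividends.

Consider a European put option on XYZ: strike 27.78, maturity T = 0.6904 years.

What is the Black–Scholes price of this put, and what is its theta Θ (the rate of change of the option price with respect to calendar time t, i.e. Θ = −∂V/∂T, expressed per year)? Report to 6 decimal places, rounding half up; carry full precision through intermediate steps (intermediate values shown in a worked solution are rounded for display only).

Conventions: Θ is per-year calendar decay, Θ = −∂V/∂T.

price = 2.693097
Θ = -2.578519

σ√T = 0.5202·√0.6904 = 0.432236
d₁ = (ln(S/K) + (r+σ²/2)T) / (σ√T) = (ln(32.31/27.78) + (0.0607+0.5202²/2)·0.6904) / 0.432236 = (0.151060 + 0.135321) / 0.432236 = 0.662559
d₂ = d₁ − σ√T = 0.662559 − 0.432236 = 0.230323
e^{−rT} = 0.958959
N(−d₁) = 0.253807,  N(−d₂) = 0.408920
Put price V = K·e^{−rT}·N(−d₂) − S·N(−d₁) = 10.893588 − 8.200491 = 2.693097
φ(d₁) = (1/√(2π))·e^{−d₁²/2} = 0.320321
Θ = −S·φ(d₁)·σ/(2√T) + r·K·e^{−rT}·N(−d₂) = −3.239760 + 0.661241 = -2.578519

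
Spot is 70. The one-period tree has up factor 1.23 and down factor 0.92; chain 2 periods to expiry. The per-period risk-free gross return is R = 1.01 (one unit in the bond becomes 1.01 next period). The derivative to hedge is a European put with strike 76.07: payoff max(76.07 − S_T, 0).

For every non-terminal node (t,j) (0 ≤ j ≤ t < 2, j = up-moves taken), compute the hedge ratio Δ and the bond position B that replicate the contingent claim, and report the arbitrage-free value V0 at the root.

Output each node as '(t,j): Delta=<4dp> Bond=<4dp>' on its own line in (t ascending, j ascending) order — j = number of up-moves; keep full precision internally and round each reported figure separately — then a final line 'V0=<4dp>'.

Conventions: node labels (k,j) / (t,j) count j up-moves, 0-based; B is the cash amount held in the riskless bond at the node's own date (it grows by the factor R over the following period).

No-arbitrage ⇒ martingale measure with p* = (R−d)/(u−d) = 0.2903.
Payoffs at expiry: V(2,0)=16.8220, V(2,1)=0.0000, V(2,2)=0.0000
  t=1,j=0: stock 64.4000 → up 79.2120 (V=0.0000), down 59.2480 (V=16.8220). Price 11.8200; hedge Δ=-0.8426, bond B=66.0845.
  t=1,j=1: stock 86.1000 → up 105.9030 (V=0.0000), down 79.2120 (V=0.0000). Price 0.0000; hedge Δ=0.0000, bond B=0.0000.
  t=0,j=0: stock 70.0000 → up 86.1000 (V=0.0000), down 64.4000 (V=11.8200). Price 8.3053; hedge Δ=-0.5447, bond B=46.4343.
As a check, the time-0 holding Δ(0,0)·S0 + B(0,0) comes to 8.3053 — exactly V0.

(0,0): Delta=-0.5447 Bond=46.4343
(1,0): Delta=-0.8426 Bond=66.0845
(1,1): Delta=0.0000 Bond=0.0000
V0=8.3053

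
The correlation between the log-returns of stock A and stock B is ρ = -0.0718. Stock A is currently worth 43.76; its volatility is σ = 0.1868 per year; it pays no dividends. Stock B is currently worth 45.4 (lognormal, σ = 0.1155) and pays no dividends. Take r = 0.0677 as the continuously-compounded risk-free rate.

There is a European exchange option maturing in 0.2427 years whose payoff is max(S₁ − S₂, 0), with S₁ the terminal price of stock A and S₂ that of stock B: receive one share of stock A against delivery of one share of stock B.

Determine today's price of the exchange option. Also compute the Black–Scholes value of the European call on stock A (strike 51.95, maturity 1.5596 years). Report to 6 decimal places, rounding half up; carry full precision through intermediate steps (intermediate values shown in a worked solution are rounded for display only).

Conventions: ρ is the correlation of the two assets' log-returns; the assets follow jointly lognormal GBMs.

exchange price = 1.270765
price(stock A call K=51.95) = 2.875792

σ_eff = √(σ₁² + σ₂² − 2ρσ₁σ₂) = √(0.1868² + 0.1155² − 2·-0.0718·0.1868·0.1155) = 0.226567
d₁ = (ln(S₁/S₂) + (q₂ − q₁ + σ_eff²/2)T) / (σ_eff√T) = (ln(43.76/45.4) + (0.0 − 0.0 + 0.025666)·0.2427) / 0.111617 = -0.273817
d₂ = d₁ − σ_eff√T = -0.273817 − 0.111617 = -0.385434
N(d₁) = 0.392113,  N(d₂) = 0.349958
V = S₁·e^{−q₁T}·N(d₁) − S₂·e^{−q₂T}·N(d₂) = 17.158853 − 15.888088 = 1.270765
[vanilla: stock A call K=51.95]
σ√T = 0.1868·√1.5596 = 0.233283
d₁ = (ln(S/K) + (r+σ²/2)T) / (σ√T) = (ln(43.76/51.95) + (0.0677+0.1868²/2)·1.5596) / 0.233283 = (-0.171562 + 0.132795) / 0.233283 = -0.166176
d₂ = d₁ − σ√T = -0.166176 − 0.233283 = -0.399459
e^{−rT} = 0.899798
N(d₁) = 0.434009,  N(d₂) = 0.344777
price = S·N(d₁) − K·e^{−rT}·N(d₂) = 18.992241 − 16.116449 = 2.875792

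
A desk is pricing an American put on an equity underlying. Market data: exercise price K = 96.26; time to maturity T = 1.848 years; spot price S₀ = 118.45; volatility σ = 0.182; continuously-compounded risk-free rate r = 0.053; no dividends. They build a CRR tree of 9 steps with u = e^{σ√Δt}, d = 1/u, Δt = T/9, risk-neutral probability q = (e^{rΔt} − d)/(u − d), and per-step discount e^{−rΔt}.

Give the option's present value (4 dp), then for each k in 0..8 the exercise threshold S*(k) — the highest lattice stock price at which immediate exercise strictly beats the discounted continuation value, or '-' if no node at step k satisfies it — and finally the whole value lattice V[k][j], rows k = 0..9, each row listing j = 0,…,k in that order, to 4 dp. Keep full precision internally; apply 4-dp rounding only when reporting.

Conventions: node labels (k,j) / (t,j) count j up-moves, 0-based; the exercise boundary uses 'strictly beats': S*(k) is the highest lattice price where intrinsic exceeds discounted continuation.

price = 1.5251
boundary = - - - - - 78.4245 72.2163 78.4245 85.1664
tree:
1.5251
2.6330 0.6332
4.4437 1.1782 0.1921
7.3017 2.1531 0.3901 0.0311
11.6252 3.8482 0.7848 0.0692 0.0000
17.8355 6.6872 1.5615 0.1539 0.0000 0.0000
24.0437 11.2007 3.0632 0.3424 0.0000 0.0000 0.0000
29.7605 17.8355 5.9008 0.7619 0.0000 0.0000 0.0000 0.0000
35.0247 24.0437 11.0936 1.6953 0.0000 0.0000 0.0000 0.0000 0.0000
39.8722 29.7605 17.8355 3.7721 0.0000 0.0000 0.0000 0.0000 0.0000 0.0000

Δt=0.20533  u=1.08597  d=0.92084  q=0.54566  discount=0.98918
step 9 (expiry): payoffs max(K−S,0) = 39.8722 29.7605 17.8355 3.7721 0.0000 0.0000 0.0000 0.0000 0.0000 0.0000
step 8: (k=8,j=0): S=61.2353, K−S=35.0247, hold=33.9829 ⇒ V=35.0247 exercise | (k=8,j=1): S=72.2163, K−S=24.0437, hold=23.0019 ⇒ V=24.0437 exercise | (k=8,j=2): S=85.1664, K−S=11.0936, hold=10.0517 ⇒ V=11.0936 exercise | (k=8,j=3): S=100.4388, K−S=0.0000, hold=1.6953 ⇒ V=1.6953 continue | (k=8,j=4): S=118.4500, K−S=0.0000, hold=0.0000 ⇒ V=0.0000 continue | (k=8,j=5): S=139.6910, K−S=0.0000, hold=0.0000 ⇒ V=0.0000 continue | (k=8,j=6): S=164.7410, K−S=0.0000, hold=0.0000 ⇒ V=0.0000 continue | (k=8,j=7): S=194.2832, K−S=0.0000, hold=0.0000 ⇒ V=0.0000 continue | (k=8,j=8): S=229.1229, K−S=0.0000, hold=0.0000 ⇒ V=0.0000 continue  boundary S*=85.1664
step 7: (k=7,j=0): S=66.4995, K−S=29.7605, hold=28.7186 ⇒ V=29.7605 exercise | (k=7,j=1): S=78.4245, K−S=17.8355, hold=16.7936 ⇒ V=17.8355 exercise | (k=7,j=2): S=92.4879, K−S=3.7721, hold=5.9008 ⇒ V=5.9008 continue | (k=7,j=3): S=109.0733, K−S=0.0000, hold=0.7619 ⇒ V=0.7619 continue | (k=7,j=4): S=128.6328, K−S=0.0000, hold=0.0000 ⇒ V=0.0000 continue | (k=7,j=5): S=151.6998, K−S=0.0000, hold=0.0000 ⇒ V=0.0000 continue | (k=7,j=6): S=178.9034, K−S=0.0000, hold=0.0000 ⇒ V=0.0000 continue | (k=7,j=7): S=210.9851, K−S=0.0000, hold=0.0000 ⇒ V=0.0000 continue  boundary S*=78.4245
step 6: (k=6,j=0): S=72.2163, K−S=24.0437, hold=23.0019 ⇒ V=24.0437 exercise | (k=6,j=1): S=85.1664, K−S=11.0936, hold=11.2007 ⇒ V=11.2007 continue | (k=6,j=2): S=100.4388, K−S=0.0000, hold=3.0632 ⇒ V=3.0632 continue | (k=6,j=3): S=118.4500, K−S=0.0000, hold=0.3424 ⇒ V=0.3424 continue | (k=6,j=4): S=139.6910, K−S=0.0000, hold=0.0000 ⇒ V=0.0000 continue | (k=6,j=5): S=164.7410, K−S=0.0000, hold=0.0000 ⇒ V=0.0000 continue | (k=6,j=6): S=194.2832, K−S=0.0000, hold=0.0000 ⇒ V=0.0000 continue  boundary S*=72.2163
step 5: (k=5,j=0): S=78.4245, K−S=17.8355, hold=16.8514 ⇒ V=17.8355 exercise | (k=5,j=1): S=92.4879, K−S=3.7721, hold=6.6872 ⇒ V=6.6872 continue | (k=5,j=2): S=109.0733, K−S=0.0000, hold=1.5615 ⇒ V=1.5615 continue | (k=5,j=3): S=128.6328, K−S=0.0000, hold=0.1539 ⇒ V=0.1539 continue | (k=5,j=4): S=151.6998, K−S=0.0000, hold=0.0000 ⇒ V=0.0000 continue | (k=5,j=5): S=178.9034, K−S=0.0000, hold=0.0000 ⇒ V=0.0000 continue  boundary S*=78.4245
step 4: (k=4,j=0): S=85.1664, K−S=11.0936, hold=11.6252 ⇒ V=11.6252 continue | (k=4,j=1): S=100.4388, K−S=0.0000, hold=3.8482 ⇒ V=3.8482 continue | (k=4,j=2): S=118.4500, K−S=0.0000, hold=0.7848 ⇒ V=0.7848 continue | (k=4,j=3): S=139.6910, K−S=0.0000, hold=0.0692 ⇒ V=0.0692 continue | (k=4,j=4): S=164.7410, K−S=0.0000, hold=0.0000 ⇒ V=0.0000 continue  boundary S*=-
step 3: (k=3,j=0): S=92.4879, K−S=3.7721, hold=7.3017 ⇒ V=7.3017 continue | (k=3,j=1): S=109.0733, K−S=0.0000, hold=2.1531 ⇒ V=2.1531 continue | (k=3,j=2): S=128.6328, K−S=0.0000, hold=0.3901 ⇒ V=0.3901 continue | (k=3,j=3): S=151.6998, K−S=0.0000, hold=0.0311 ⇒ V=0.0311 continue  boundary S*=-
step 2: (k=2,j=0): S=100.4388, K−S=0.0000, hold=4.4437 ⇒ V=4.4437 continue | (k=2,j=1): S=118.4500, K−S=0.0000, hold=1.1782 ⇒ V=1.1782 continue | (k=2,j=2): S=139.6910, K−S=0.0000, hold=0.1921 ⇒ V=0.1921 continue  boundary S*=-
step 1: (k=1,j=0): S=109.0733, K−S=0.0000, hold=2.6330 ⇒ V=2.6330 continue | (k=1,j=1): S=128.6328, K−S=0.0000, hold=0.6332 ⇒ V=0.6332 continue  boundary S*=-
step 0: (k=0,j=0): S=118.4500, K−S=0.0000, hold=1.5251 ⇒ V=1.5251 continue  boundary S*=-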